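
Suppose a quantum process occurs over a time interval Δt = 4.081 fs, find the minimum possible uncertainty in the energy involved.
80.643 meV

Using the energy-time uncertainty principle:
ΔEΔt ≥ ℏ/2

The minimum uncertainty in energy is:
ΔE_min = ℏ/(2Δt)
ΔE_min = (1.055e-34 J·s) / (2 × 4.081e-15 s)
ΔE_min = 1.292e-20 J = 80.643 meV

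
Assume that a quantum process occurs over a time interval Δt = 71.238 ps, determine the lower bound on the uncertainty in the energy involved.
4.620 μeV

Using the energy-time uncertainty principle:
ΔEΔt ≥ ℏ/2

The minimum uncertainty in energy is:
ΔE_min = ℏ/(2Δt)
ΔE_min = (1.055e-34 J·s) / (2 × 7.124e-11 s)
ΔE_min = 7.402e-25 J = 4.620 μeV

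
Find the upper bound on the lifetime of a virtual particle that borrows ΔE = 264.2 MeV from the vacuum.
1.246 ys

Using the energy-time uncertainty principle:
ΔEΔt ≥ ℏ/2

For a virtual particle borrowing energy ΔE, the maximum lifetime is:
Δt_max = ℏ/(2ΔE)

Converting energy:
ΔE = 264.2 MeV = 4.233e-11 J

Δt_max = (1.055e-34 J·s) / (2 × 4.233e-11 J)
Δt_max = 1.246e-24 s = 1.246 ys

Virtual particles with higher borrowed energy exist for shorter times.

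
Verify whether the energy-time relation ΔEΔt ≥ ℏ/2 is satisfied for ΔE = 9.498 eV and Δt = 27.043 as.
No, it violates the uncertainty relation.

Calculate the product ΔEΔt:
ΔE = 9.498 eV = 1.522e-18 J
ΔEΔt = (1.522e-18 J) × (2.704e-17 s)
ΔEΔt = 4.115e-35 J·s

Compare to the minimum allowed value ℏ/2:
ℏ/2 = 5.273e-35 J·s

Since ΔEΔt = 4.115e-35 J·s < 5.273e-35 J·s = ℏ/2,
this violates the uncertainty relation.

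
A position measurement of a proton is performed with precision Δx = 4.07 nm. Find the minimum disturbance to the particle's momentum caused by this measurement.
1.296 × 10^-26 kg·m/s

The uncertainty principle implies that measuring position disturbs momentum:
ΔxΔp ≥ ℏ/2

When we measure position with precision Δx, we necessarily introduce a momentum uncertainty:
Δp ≥ ℏ/(2Δx)
Δp_min = (1.055e-34 J·s) / (2 × 4.070e-09 m)
Δp_min = 1.296e-26 kg·m/s

The more precisely we measure position, the greater the momentum disturbance.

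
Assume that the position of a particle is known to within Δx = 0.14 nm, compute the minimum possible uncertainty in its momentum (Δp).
3.766 × 10^-25 kg·m/s

Using the Heisenberg uncertainty principle:
ΔxΔp ≥ ℏ/2

The minimum uncertainty in momentum is:
Δp_min = ℏ/(2Δx)
Δp_min = (1.055e-34 J·s) / (2 × 1.400e-10 m)
Δp_min = 3.766e-25 kg·m/s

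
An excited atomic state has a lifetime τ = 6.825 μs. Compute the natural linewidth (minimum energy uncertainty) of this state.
48.221 peV

Using the energy-time uncertainty principle:
ΔEΔt ≥ ℏ/2

The lifetime τ represents the time uncertainty Δt.
The natural linewidth (minimum energy uncertainty) is:

ΔE = ℏ/(2τ)
ΔE = (1.055e-34 J·s) / (2 × 6.825e-06 s)
ΔE = 7.726e-30 J = 48.221 peV

This natural linewidth limits the precision of spectroscopic measurements.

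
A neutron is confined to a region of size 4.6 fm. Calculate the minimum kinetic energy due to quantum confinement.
244.816 keV

Using the uncertainty principle:

1. Position uncertainty: Δx ≈ 4.600e-15 m
2. Minimum momentum uncertainty: Δp = ℏ/(2Δx) = 1.146e-20 kg·m/s
3. Minimum kinetic energy:
   KE = (Δp)²/(2m) = (1.146e-20)²/(2 × 1.675e-27 kg)
   KE = 3.922e-14 J = 244.816 keV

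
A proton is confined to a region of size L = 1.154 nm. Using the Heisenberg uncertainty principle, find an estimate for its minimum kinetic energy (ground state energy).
3.895 μeV

Using the uncertainty principle to estimate ground state energy:

1. The position uncertainty is approximately the confinement size:
   Δx ≈ L = 1.154e-09 m

2. From ΔxΔp ≥ ℏ/2, the minimum momentum uncertainty is:
   Δp ≈ ℏ/(2L) = 4.569e-26 kg·m/s

3. The kinetic energy is approximately:
   KE ≈ (Δp)²/(2m) = (4.569e-26)²/(2 × 1.673e-27 kg)
   KE ≈ 6.241e-25 J = 3.895 μeV

This is an order-of-magnitude estimate of the ground state energy.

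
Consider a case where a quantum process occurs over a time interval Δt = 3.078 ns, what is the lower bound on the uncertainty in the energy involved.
106.922 neV

Using the energy-time uncertainty principle:
ΔEΔt ≥ ℏ/2

The minimum uncertainty in energy is:
ΔE_min = ℏ/(2Δt)
ΔE_min = (1.055e-34 J·s) / (2 × 3.078e-09 s)
ΔE_min = 1.713e-26 J = 106.922 neV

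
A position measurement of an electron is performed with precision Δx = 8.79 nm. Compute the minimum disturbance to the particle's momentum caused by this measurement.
5.999 × 10^-27 kg·m/s

The uncertainty principle implies that measuring position disturbs momentum:
ΔxΔp ≥ ℏ/2

When we measure position with precision Δx, we necessarily introduce a momentum uncertainty:
Δp ≥ ℏ/(2Δx)
Δp_min = (1.055e-34 J·s) / (2 × 8.790e-09 m)
Δp_min = 5.999e-27 kg·m/s

The more precisely we measure position, the greater the momentum disturbance.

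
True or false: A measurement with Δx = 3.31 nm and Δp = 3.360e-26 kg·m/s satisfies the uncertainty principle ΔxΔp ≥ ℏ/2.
Yes, it satisfies the uncertainty principle.

Calculate the product ΔxΔp:
ΔxΔp = (3.310e-09 m) × (3.360e-26 kg·m/s)
ΔxΔp = 1.112e-34 J·s

Compare to the minimum allowed value ℏ/2:
ℏ/2 = 5.273e-35 J·s

Since ΔxΔp = 1.112e-34 J·s ≥ 5.273e-35 J·s = ℏ/2,
the measurement satisfies the uncertainty principle.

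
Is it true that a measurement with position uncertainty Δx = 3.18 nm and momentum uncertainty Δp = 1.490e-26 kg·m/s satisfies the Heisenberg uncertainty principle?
No, it violates the uncertainty principle (impossible measurement).

Calculate the product ΔxΔp:
ΔxΔp = (3.180e-09 m) × (1.490e-26 kg·m/s)
ΔxΔp = 4.738e-35 J·s

Compare to the minimum allowed value ℏ/2:
ℏ/2 = 5.273e-35 J·s

Since ΔxΔp = 4.738e-35 J·s < 5.273e-35 J·s = ℏ/2,
the measurement violates the uncertainty principle.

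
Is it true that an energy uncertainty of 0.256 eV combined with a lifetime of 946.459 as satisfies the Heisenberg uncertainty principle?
No, it violates the uncertainty relation.

Calculate the product ΔEΔt:
ΔE = 0.256 eV = 4.102e-20 J
ΔEΔt = (4.102e-20 J) × (9.465e-16 s)
ΔEΔt = 3.882e-35 J·s

Compare to the minimum allowed value ℏ/2:
ℏ/2 = 5.273e-35 J·s

Since ΔEΔt = 3.882e-35 J·s < 5.273e-35 J·s = ℏ/2,
this violates the uncertainty relation.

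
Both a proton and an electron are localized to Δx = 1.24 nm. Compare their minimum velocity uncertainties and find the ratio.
The electron has the larger minimum velocity uncertainty, by a ratio of 1836.2.

For both particles, Δp_min = ℏ/(2Δx) = 4.252e-26 kg·m/s (same for both).

The velocity uncertainty is Δv = Δp/m:
- proton: Δv = 4.252e-26 / 1.673e-27 = 2.542e+01 m/s = 25.423 m/s
- electron: Δv = 4.252e-26 / 9.109e-31 = 4.668e+04 m/s = 46.680 km/s

Ratio: 4.668e+04 / 2.542e+01 = 1836.2

The lighter particle has larger velocity uncertainty because Δv ∝ 1/m.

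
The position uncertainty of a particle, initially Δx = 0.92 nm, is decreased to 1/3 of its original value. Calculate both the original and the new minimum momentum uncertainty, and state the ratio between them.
Original Δp_min = 5.731 × 10^-26 kg·m/s; new Δp'_min = 1.719 × 10^-25 kg·m/s; ratio Δp'_min/Δp_min = 3.

From the uncertainty principle ΔxΔp ≥ ℏ/2, the minimum momentum uncertainty is Δp_min = ℏ/(2Δx).

Original (Δx = 0.92 nm = 9.200e-10 m):
Δp_min = (1.055e-34 J·s)/(2 × 9.200e-10 m) = 5.731e-26 kg·m/s

When Δx → (1/3)Δx:
Δp'_min = ℏ/(2 × (1/3)Δx) = 3 × ℏ/(2Δx) = 3 × Δp_min
Δp'_min = 3 × 5.731e-26 kg·m/s = 1.719e-25 kg·m/s

Since Δp_min ∝ 1/Δx, when Δx is decreased to 1/3 of its original value, Δp_min increases to 3 times its original value.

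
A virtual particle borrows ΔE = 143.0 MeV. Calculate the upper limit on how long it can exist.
2.301 ys

Using the energy-time uncertainty principle:
ΔEΔt ≥ ℏ/2

For a virtual particle borrowing energy ΔE, the maximum lifetime is:
Δt_max = ℏ/(2ΔE)

Converting energy:
ΔE = 143.0 MeV = 2.291e-11 J

Δt_max = (1.055e-34 J·s) / (2 × 2.291e-11 J)
Δt_max = 2.301e-24 s = 2.301 ys

Virtual particles with higher borrowed energy exist for shorter times.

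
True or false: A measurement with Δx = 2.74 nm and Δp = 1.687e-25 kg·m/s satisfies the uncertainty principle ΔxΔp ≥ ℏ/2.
Yes, it satisfies the uncertainty principle.

Calculate the product ΔxΔp:
ΔxΔp = (2.740e-09 m) × (1.687e-25 kg·m/s)
ΔxΔp = 4.622e-34 J·s

Compare to the minimum allowed value ℏ/2:
ℏ/2 = 5.273e-35 J·s

Since ΔxΔp = 4.622e-34 J·s ≥ 5.273e-35 J·s = ℏ/2,
the measurement satisfies the uncertainty principle.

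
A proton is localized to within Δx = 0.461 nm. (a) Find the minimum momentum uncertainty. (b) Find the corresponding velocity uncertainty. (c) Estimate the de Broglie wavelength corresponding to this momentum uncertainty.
(a) Δp_min = 1.144 × 10^-25 kg·m/s
(b) Δv_min = 68.383 m/s
(c) λ_dB = 5.793 nm

Step-by-step:

(a) From the uncertainty principle:
Δp_min = ℏ/(2Δx) = (1.055e-34 J·s)/(2 × 4.610e-10 m) = 1.144e-25 kg·m/s

(b) The velocity uncertainty:
Δv = Δp/m = (1.144e-25 kg·m/s)/(1.673e-27 kg) = 6.838e+01 m/s = 68.383 m/s

(c) The de Broglie wavelength for this momentum:
λ = h/p = (6.626e-34 J·s)/(1.144e-25 kg·m/s) = 5.793e-09 m = 5.793 nm

Note: The de Broglie wavelength is comparable to the localization size, as expected from wave-particle duality.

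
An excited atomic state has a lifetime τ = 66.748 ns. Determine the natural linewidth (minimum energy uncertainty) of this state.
4.931 neV

Using the energy-time uncertainty principle:
ΔEΔt ≥ ℏ/2

The lifetime τ represents the time uncertainty Δt.
The natural linewidth (minimum energy uncertainty) is:

ΔE = ℏ/(2τ)
ΔE = (1.055e-34 J·s) / (2 × 6.675e-08 s)
ΔE = 7.900e-28 J = 4.931 neV

This natural linewidth limits the precision of spectroscopic measurements.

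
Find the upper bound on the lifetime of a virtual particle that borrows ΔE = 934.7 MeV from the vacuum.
3.521 × 10^-25 s

Using the energy-time uncertainty principle:
ΔEΔt ≥ ℏ/2

For a virtual particle borrowing energy ΔE, the maximum lifetime is:
Δt_max = ℏ/(2ΔE)

Converting energy:
ΔE = 934.7 MeV = 1.498e-10 J

Δt_max = (1.055e-34 J·s) / (2 × 1.498e-10 J)
Δt_max = 3.521e-25 s = 3.521 × 10^-25 s

Virtual particles with higher borrowed energy exist for shorter times.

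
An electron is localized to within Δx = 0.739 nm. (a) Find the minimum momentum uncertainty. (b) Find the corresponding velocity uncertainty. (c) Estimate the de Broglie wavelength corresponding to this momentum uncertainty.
(a) Δp_min = 7.135 × 10^-26 kg·m/s
(b) Δv_min = 78.327 km/s
(c) λ_dB = 9.287 nm

Step-by-step:

(a) From the uncertainty principle:
Δp_min = ℏ/(2Δx) = (1.055e-34 J·s)/(2 × 7.390e-10 m) = 7.135e-26 kg·m/s

(b) The velocity uncertainty:
Δv = Δp/m = (7.135e-26 kg·m/s)/(9.109e-31 kg) = 7.833e+04 m/s = 78.327 km/s

(c) The de Broglie wavelength for this momentum:
λ = h/p = (6.626e-34 J·s)/(7.135e-26 kg·m/s) = 9.287e-09 m = 9.287 nm

Note: The de Broglie wavelength is comparable to the localization size, as expected from wave-particle duality.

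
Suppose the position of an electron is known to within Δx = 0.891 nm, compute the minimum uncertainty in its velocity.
64.965 km/s

Using the Heisenberg uncertainty principle and Δp = mΔv:
ΔxΔp ≥ ℏ/2
Δx(mΔv) ≥ ℏ/2

The minimum uncertainty in velocity is:
Δv_min = ℏ/(2mΔx)
Δv_min = (1.055e-34 J·s) / (2 × 9.109e-31 kg × 8.910e-10 m)
Δv_min = 6.497e+04 m/s = 64.965 km/s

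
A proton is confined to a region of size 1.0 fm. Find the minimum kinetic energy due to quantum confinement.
5.187 MeV

Using the uncertainty principle:

1. Position uncertainty: Δx ≈ 1.000e-15 m
2. Minimum momentum uncertainty: Δp = ℏ/(2Δx) = 5.273e-20 kg·m/s
3. Minimum kinetic energy:
   KE = (Δp)²/(2m) = (5.273e-20)²/(2 × 1.673e-27 kg)
   KE = 8.311e-13 J = 5.187 MeV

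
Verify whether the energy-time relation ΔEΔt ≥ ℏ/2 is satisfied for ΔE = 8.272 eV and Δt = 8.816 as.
No, it violates the uncertainty relation.

Calculate the product ΔEΔt:
ΔE = 8.272 eV = 1.325e-18 J
ΔEΔt = (1.325e-18 J) × (8.816e-18 s)
ΔEΔt = 1.168e-35 J·s

Compare to the minimum allowed value ℏ/2:
ℏ/2 = 5.273e-35 J·s

Since ΔEΔt = 1.168e-35 J·s < 5.273e-35 J·s = ℏ/2,
this violates the uncertainty relation.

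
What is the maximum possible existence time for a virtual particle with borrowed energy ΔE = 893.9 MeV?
3.682 × 10^-25 s

Using the energy-time uncertainty principle:
ΔEΔt ≥ ℏ/2

For a virtual particle borrowing energy ΔE, the maximum lifetime is:
Δt_max = ℏ/(2ΔE)

Converting energy:
ΔE = 893.9 MeV = 1.432e-10 J

Δt_max = (1.055e-34 J·s) / (2 × 1.432e-10 J)
Δt_max = 3.682e-25 s = 3.682 × 10^-25 s

Virtual particles with higher borrowed energy exist for shorter times.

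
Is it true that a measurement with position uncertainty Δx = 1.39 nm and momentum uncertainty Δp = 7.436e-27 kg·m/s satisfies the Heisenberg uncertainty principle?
No, it violates the uncertainty principle (impossible measurement).

Calculate the product ΔxΔp:
ΔxΔp = (1.390e-09 m) × (7.436e-27 kg·m/s)
ΔxΔp = 1.034e-35 J·s

Compare to the minimum allowed value ℏ/2:
ℏ/2 = 5.273e-35 J·s

Since ΔxΔp = 1.034e-35 J·s < 5.273e-35 J·s = ℏ/2,
the measurement violates the uncertainty principle.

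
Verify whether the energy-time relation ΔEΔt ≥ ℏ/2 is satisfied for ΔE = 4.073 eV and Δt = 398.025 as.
Yes, it satisfies the uncertainty relation.

Calculate the product ΔEΔt:
ΔE = 4.073 eV = 6.526e-19 J
ΔEΔt = (6.526e-19 J) × (3.980e-16 s)
ΔEΔt = 2.597e-34 J·s

Compare to the minimum allowed value ℏ/2:
ℏ/2 = 5.273e-35 J·s

Since ΔEΔt = 2.597e-34 J·s ≥ 5.273e-35 J·s = ℏ/2,
this satisfies the uncertainty relation.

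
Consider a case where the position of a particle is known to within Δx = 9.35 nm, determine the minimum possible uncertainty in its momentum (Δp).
5.639 × 10^-27 kg·m/s

Using the Heisenberg uncertainty principle:
ΔxΔp ≥ ℏ/2

The minimum uncertainty in momentum is:
Δp_min = ℏ/(2Δx)
Δp_min = (1.055e-34 J·s) / (2 × 9.350e-09 m)
Δp_min = 5.639e-27 kg·m/s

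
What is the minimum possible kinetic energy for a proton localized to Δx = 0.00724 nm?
98.964 meV

Localizing a particle requires giving it sufficient momentum uncertainty:

1. From uncertainty principle: Δp ≥ ℏ/(2Δx)
   Δp_min = (1.055e-34 J·s) / (2 × 7.240e-12 m)
   Δp_min = 7.283e-24 kg·m/s

2. This momentum uncertainty corresponds to kinetic energy:
   KE ≈ (Δp)²/(2m) = (7.283e-24)²/(2 × 1.673e-27 kg)
   KE = 1.586e-20 J = 98.964 meV

Tighter localization requires more energy.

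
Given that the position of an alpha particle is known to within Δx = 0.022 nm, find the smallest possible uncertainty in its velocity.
360.704 m/s

Using the Heisenberg uncertainty principle and Δp = mΔv:
ΔxΔp ≥ ℏ/2
Δx(mΔv) ≥ ℏ/2

The minimum uncertainty in velocity is:
Δv_min = ℏ/(2mΔx)
Δv_min = (1.055e-34 J·s) / (2 × 6.645e-27 kg × 2.200e-11 m)
Δv_min = 3.607e+02 m/s = 360.704 m/s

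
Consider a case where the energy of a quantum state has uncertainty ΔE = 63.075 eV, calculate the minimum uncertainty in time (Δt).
5.218 as

Using the energy-time uncertainty principle:
ΔEΔt ≥ ℏ/2

The minimum uncertainty in time is:
Δt_min = ℏ/(2ΔE)
Δt_min = (1.055e-34 J·s) / (2 × 1.011e-17 J)
Δt_min = 5.218e-18 s = 5.218 as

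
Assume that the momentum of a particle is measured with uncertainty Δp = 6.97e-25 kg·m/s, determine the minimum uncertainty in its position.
75.651 pm

Using the Heisenberg uncertainty principle:
ΔxΔp ≥ ℏ/2

The minimum uncertainty in position is:
Δx_min = ℏ/(2Δp)
Δx_min = (1.055e-34 J·s) / (2 × 6.970e-25 kg·m/s)
Δx_min = 7.565e-11 m = 75.651 pm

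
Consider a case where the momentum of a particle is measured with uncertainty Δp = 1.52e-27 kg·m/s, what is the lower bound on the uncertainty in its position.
34.690 nm

Using the Heisenberg uncertainty principle:
ΔxΔp ≥ ℏ/2

The minimum uncertainty in position is:
Δx_min = ℏ/(2Δp)
Δx_min = (1.055e-34 J·s) / (2 × 1.520e-27 kg·m/s)
Δx_min = 3.469e-08 m = 34.690 nm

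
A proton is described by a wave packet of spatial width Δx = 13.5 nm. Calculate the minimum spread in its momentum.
3.906 × 10^-27 kg·m/s

For a wave packet, the spatial width Δx and momentum spread Δp are related by the uncertainty principle:
ΔxΔp ≥ ℏ/2

The minimum momentum spread is:
Δp_min = ℏ/(2Δx)
Δp_min = (1.055e-34 J·s) / (2 × 1.350e-08 m)
Δp_min = 3.906e-27 kg·m/s

A wave packet cannot have both a well-defined position and well-defined momentum.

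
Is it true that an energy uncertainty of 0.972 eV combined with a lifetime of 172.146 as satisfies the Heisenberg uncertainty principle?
No, it violates the uncertainty relation.

Calculate the product ΔEΔt:
ΔE = 0.972 eV = 1.557e-19 J
ΔEΔt = (1.557e-19 J) × (1.721e-16 s)
ΔEΔt = 2.681e-35 J·s

Compare to the minimum allowed value ℏ/2:
ℏ/2 = 5.273e-35 J·s

Since ΔEΔt = 2.681e-35 J·s < 5.273e-35 J·s = ℏ/2,
this violates the uncertainty relation.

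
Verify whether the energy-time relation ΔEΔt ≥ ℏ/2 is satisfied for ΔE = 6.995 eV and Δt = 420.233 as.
Yes, it satisfies the uncertainty relation.

Calculate the product ΔEΔt:
ΔE = 6.995 eV = 1.121e-18 J
ΔEΔt = (1.121e-18 J) × (4.202e-16 s)
ΔEΔt = 4.710e-34 J·s

Compare to the minimum allowed value ℏ/2:
ℏ/2 = 5.273e-35 J·s

Since ΔEΔt = 4.710e-34 J·s ≥ 5.273e-35 J·s = ℏ/2,
this satisfies the uncertainty relation.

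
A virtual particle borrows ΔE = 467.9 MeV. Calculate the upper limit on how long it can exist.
7.034 × 10^-25 s

Using the energy-time uncertainty principle:
ΔEΔt ≥ ℏ/2

For a virtual particle borrowing energy ΔE, the maximum lifetime is:
Δt_max = ℏ/(2ΔE)

Converting energy:
ΔE = 467.9 MeV = 7.497e-11 J

Δt_max = (1.055e-34 J·s) / (2 × 7.497e-11 J)
Δt_max = 7.034e-25 s = 7.034 × 10^-25 s

Virtual particles with higher borrowed energy exist for shorter times.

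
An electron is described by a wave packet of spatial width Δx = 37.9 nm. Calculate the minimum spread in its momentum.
1.391 × 10^-27 kg·m/s

For a wave packet, the spatial width Δx and momentum spread Δp are related by the uncertainty principle:
ΔxΔp ≥ ℏ/2

The minimum momentum spread is:
Δp_min = ℏ/(2Δx)
Δp_min = (1.055e-34 J·s) / (2 × 3.790e-08 m)
Δp_min = 1.391e-27 kg·m/s

A wave packet cannot have both a well-defined position and well-defined momentum.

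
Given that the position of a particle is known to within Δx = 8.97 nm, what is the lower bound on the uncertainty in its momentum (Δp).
5.878 × 10^-27 kg·m/s

Using the Heisenberg uncertainty principle:
ΔxΔp ≥ ℏ/2

The minimum uncertainty in momentum is:
Δp_min = ℏ/(2Δx)
Δp_min = (1.055e-34 J·s) / (2 × 8.970e-09 m)
Δp_min = 5.878e-27 kg·m/s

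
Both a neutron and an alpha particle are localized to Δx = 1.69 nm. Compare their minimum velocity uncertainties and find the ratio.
The neutron has the larger minimum velocity uncertainty, by a ratio of 4.0.

For both particles, Δp_min = ℏ/(2Δx) = 3.120e-26 kg·m/s (same for both).

The velocity uncertainty is Δv = Δp/m:
- neutron: Δv = 3.120e-26 / 1.675e-27 = 1.863e+01 m/s = 18.628 m/s
- alpha particle: Δv = 3.120e-26 / 6.645e-27 = 4.696e+00 m/s = 4.696 m/s

Ratio: 1.863e+01 / 4.696e+00 = 4.0

The lighter particle has larger velocity uncertainty because Δv ∝ 1/m.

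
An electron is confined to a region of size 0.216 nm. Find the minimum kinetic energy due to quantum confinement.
204.153 meV

Using the uncertainty principle:

1. Position uncertainty: Δx ≈ 2.160e-10 m
2. Minimum momentum uncertainty: Δp = ℏ/(2Δx) = 2.441e-25 kg·m/s
3. Minimum kinetic energy:
   KE = (Δp)²/(2m) = (2.441e-25)²/(2 × 9.109e-31 kg)
   KE = 3.271e-20 J = 204.153 meV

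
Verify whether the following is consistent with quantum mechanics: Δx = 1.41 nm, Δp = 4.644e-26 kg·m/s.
Yes, it satisfies the uncertainty principle.

Calculate the product ΔxΔp:
ΔxΔp = (1.410e-09 m) × (4.644e-26 kg·m/s)
ΔxΔp = 6.548e-35 J·s

Compare to the minimum allowed value ℏ/2:
ℏ/2 = 5.273e-35 J·s

Since ΔxΔp = 6.548e-35 J·s ≥ 5.273e-35 J·s = ℏ/2,
the measurement satisfies the uncertainty principle.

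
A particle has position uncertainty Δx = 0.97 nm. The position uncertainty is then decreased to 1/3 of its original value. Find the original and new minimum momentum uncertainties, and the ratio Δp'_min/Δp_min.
Original Δp_min = 5.436 × 10^-26 kg·m/s; new Δp'_min = 1.631 × 10^-25 kg·m/s; ratio Δp'_min/Δp_min = 3.

From the uncertainty principle ΔxΔp ≥ ℏ/2, the minimum momentum uncertainty is Δp_min = ℏ/(2Δx).

Original (Δx = 0.97 nm = 9.700e-10 m):
Δp_min = (1.055e-34 J·s)/(2 × 9.700e-10 m) = 5.436e-26 kg·m/s

When Δx → (1/3)Δx:
Δp'_min = ℏ/(2 × (1/3)Δx) = 3 × ℏ/(2Δx) = 3 × Δp_min
Δp'_min = 3 × 5.436e-26 kg·m/s = 1.631e-25 kg·m/s

Since Δp_min ∝ 1/Δx, when Δx is decreased to 1/3 of its original value, Δp_min increases to 3 times its original value.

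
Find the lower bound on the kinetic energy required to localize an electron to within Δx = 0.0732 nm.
1.778 eV

Localizing a particle requires giving it sufficient momentum uncertainty:

1. From uncertainty principle: Δp ≥ ℏ/(2Δx)
   Δp_min = (1.055e-34 J·s) / (2 × 7.320e-11 m)
   Δp_min = 7.203e-25 kg·m/s

2. This momentum uncertainty corresponds to kinetic energy:
   KE ≈ (Δp)²/(2m) = (7.203e-25)²/(2 × 9.109e-31 kg)
   KE = 2.848e-19 J = 1.778 eV

Tighter localization requires more energy.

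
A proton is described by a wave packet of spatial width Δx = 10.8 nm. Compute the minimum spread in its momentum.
4.882 × 10^-27 kg·m/s

For a wave packet, the spatial width Δx and momentum spread Δp are related by the uncertainty principle:
ΔxΔp ≥ ℏ/2

The minimum momentum spread is:
Δp_min = ℏ/(2Δx)
Δp_min = (1.055e-34 J·s) / (2 × 1.080e-08 m)
Δp_min = 4.882e-27 kg·m/s

A wave packet cannot have both a well-defined position and well-defined momentum.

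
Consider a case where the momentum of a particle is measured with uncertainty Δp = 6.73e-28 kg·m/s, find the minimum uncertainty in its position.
78.349 nm

Using the Heisenberg uncertainty principle:
ΔxΔp ≥ ℏ/2

The minimum uncertainty in position is:
Δx_min = ℏ/(2Δp)
Δx_min = (1.055e-34 J·s) / (2 × 6.730e-28 kg·m/s)
Δx_min = 7.835e-08 m = 78.349 nm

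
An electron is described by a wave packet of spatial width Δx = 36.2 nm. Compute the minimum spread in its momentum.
1.457 × 10^-27 kg·m/s

For a wave packet, the spatial width Δx and momentum spread Δp are related by the uncertainty principle:
ΔxΔp ≥ ℏ/2

The minimum momentum spread is:
Δp_min = ℏ/(2Δx)
Δp_min = (1.055e-34 J·s) / (2 × 3.620e-08 m)
Δp_min = 1.457e-27 kg·m/s

A wave packet cannot have both a well-defined position and well-defined momentum.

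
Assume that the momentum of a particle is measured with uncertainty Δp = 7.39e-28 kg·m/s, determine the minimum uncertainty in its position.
71.351 nm

Using the Heisenberg uncertainty principle:
ΔxΔp ≥ ℏ/2

The minimum uncertainty in position is:
Δx_min = ℏ/(2Δp)
Δx_min = (1.055e-34 J·s) / (2 × 7.390e-28 kg·m/s)
Δx_min = 7.135e-08 m = 71.351 nm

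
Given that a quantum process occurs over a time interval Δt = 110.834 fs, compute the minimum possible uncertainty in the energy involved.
2.969 meV

Using the energy-time uncertainty principle:
ΔEΔt ≥ ℏ/2

The minimum uncertainty in energy is:
ΔE_min = ℏ/(2Δt)
ΔE_min = (1.055e-34 J·s) / (2 × 1.108e-13 s)
ΔE_min = 4.757e-22 J = 2.969 meV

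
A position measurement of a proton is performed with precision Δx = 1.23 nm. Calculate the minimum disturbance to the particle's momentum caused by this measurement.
4.287 × 10^-26 kg·m/s

The uncertainty principle implies that measuring position disturbs momentum:
ΔxΔp ≥ ℏ/2

When we measure position with precision Δx, we necessarily introduce a momentum uncertainty:
Δp ≥ ℏ/(2Δx)
Δp_min = (1.055e-34 J·s) / (2 × 1.230e-09 m)
Δp_min = 4.287e-26 kg·m/s

The more precisely we measure position, the greater the momentum disturbance.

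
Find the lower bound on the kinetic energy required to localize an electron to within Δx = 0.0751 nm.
1.689 eV

Localizing a particle requires giving it sufficient momentum uncertainty:

1. From uncertainty principle: Δp ≥ ℏ/(2Δx)
   Δp_min = (1.055e-34 J·s) / (2 × 7.510e-11 m)
   Δp_min = 7.021e-25 kg·m/s

2. This momentum uncertainty corresponds to kinetic energy:
   KE ≈ (Δp)²/(2m) = (7.021e-25)²/(2 × 9.109e-31 kg)
   KE = 2.706e-19 J = 1.689 eV

Tighter localization requires more energy.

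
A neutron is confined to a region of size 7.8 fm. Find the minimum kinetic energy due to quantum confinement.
85.146 keV

Using the uncertainty principle:

1. Position uncertainty: Δx ≈ 7.800e-15 m
2. Minimum momentum uncertainty: Δp = ℏ/(2Δx) = 6.760e-21 kg·m/s
3. Minimum kinetic energy:
   KE = (Δp)²/(2m) = (6.760e-21)²/(2 × 1.675e-27 kg)
   KE = 1.364e-14 J = 85.146 keV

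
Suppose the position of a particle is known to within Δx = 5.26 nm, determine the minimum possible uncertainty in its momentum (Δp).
1.002 × 10^-26 kg·m/s

Using the Heisenberg uncertainty principle:
ΔxΔp ≥ ℏ/2

The minimum uncertainty in momentum is:
Δp_min = ℏ/(2Δx)
Δp_min = (1.055e-34 J·s) / (2 × 5.260e-09 m)
Δp_min = 1.002e-26 kg·m/s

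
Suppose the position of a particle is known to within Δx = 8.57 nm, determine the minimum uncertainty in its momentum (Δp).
6.153 × 10^-27 kg·m/s

Using the Heisenberg uncertainty principle:
ΔxΔp ≥ ℏ/2

The minimum uncertainty in momentum is:
Δp_min = ℏ/(2Δx)
Δp_min = (1.055e-34 J·s) / (2 × 8.570e-09 m)
Δp_min = 6.153e-27 kg·m/s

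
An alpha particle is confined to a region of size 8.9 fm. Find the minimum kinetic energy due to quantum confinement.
16.485 keV

Using the uncertainty principle:

1. Position uncertainty: Δx ≈ 8.900e-15 m
2. Minimum momentum uncertainty: Δp = ℏ/(2Δx) = 5.925e-21 kg·m/s
3. Minimum kinetic energy:
   KE = (Δp)²/(2m) = (5.925e-21)²/(2 × 6.645e-27 kg)
   KE = 2.641e-15 J = 16.485 keV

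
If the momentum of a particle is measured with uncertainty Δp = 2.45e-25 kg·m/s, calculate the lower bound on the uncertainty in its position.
215.219 pm

Using the Heisenberg uncertainty principle:
ΔxΔp ≥ ℏ/2

The minimum uncertainty in position is:
Δx_min = ℏ/(2Δp)
Δx_min = (1.055e-34 J·s) / (2 × 2.450e-25 kg·m/s)
Δx_min = 2.152e-10 m = 215.219 pm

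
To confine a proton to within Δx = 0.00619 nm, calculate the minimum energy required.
135.386 meV

Localizing a particle requires giving it sufficient momentum uncertainty:

1. From uncertainty principle: Δp ≥ ℏ/(2Δx)
   Δp_min = (1.055e-34 J·s) / (2 × 6.190e-12 m)
   Δp_min = 8.518e-24 kg·m/s

2. This momentum uncertainty corresponds to kinetic energy:
   KE ≈ (Δp)²/(2m) = (8.518e-24)²/(2 × 1.673e-27 kg)
   KE = 2.169e-20 J = 135.386 meV

Tighter localization requires more energy.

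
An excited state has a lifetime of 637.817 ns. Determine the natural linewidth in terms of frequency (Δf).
124.765 kHz

Using the energy-time uncertainty principle and E = hf:
ΔEΔt ≥ ℏ/2
hΔf·Δt ≥ ℏ/2

The minimum frequency uncertainty is:
Δf = ℏ/(2hτ) = 1/(4πτ)
Δf = 1/(4π × 6.378e-07 s)
Δf = 1.248e+05 Hz = 124.765 kHz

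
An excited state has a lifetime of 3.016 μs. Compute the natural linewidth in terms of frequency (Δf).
26.385 kHz

Using the energy-time uncertainty principle and E = hf:
ΔEΔt ≥ ℏ/2
hΔf·Δt ≥ ℏ/2

The minimum frequency uncertainty is:
Δf = ℏ/(2hτ) = 1/(4πτ)
Δf = 1/(4π × 3.016e-06 s)
Δf = 2.639e+04 Hz = 26.385 kHz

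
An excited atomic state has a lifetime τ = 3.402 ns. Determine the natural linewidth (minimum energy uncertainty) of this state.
96.739 neV

Using the energy-time uncertainty principle:
ΔEΔt ≥ ℏ/2

The lifetime τ represents the time uncertainty Δt.
The natural linewidth (minimum energy uncertainty) is:

ΔE = ℏ/(2τ)
ΔE = (1.055e-34 J·s) / (2 × 3.402e-09 s)
ΔE = 1.550e-26 J = 96.739 neV

This natural linewidth limits the precision of spectroscopic measurements.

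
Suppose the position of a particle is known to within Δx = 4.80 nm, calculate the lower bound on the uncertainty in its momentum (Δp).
1.099 × 10^-26 kg·m/s

Using the Heisenberg uncertainty principle:
ΔxΔp ≥ ℏ/2

The minimum uncertainty in momentum is:
Δp_min = ℏ/(2Δx)
Δp_min = (1.055e-34 J·s) / (2 × 4.800e-09 m)
Δp_min = 1.099e-26 kg·m/s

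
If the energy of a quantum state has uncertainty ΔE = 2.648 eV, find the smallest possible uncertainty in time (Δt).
124.285 as

Using the energy-time uncertainty principle:
ΔEΔt ≥ ℏ/2

The minimum uncertainty in time is:
Δt_min = ℏ/(2ΔE)
Δt_min = (1.055e-34 J·s) / (2 × 4.243e-19 J)
Δt_min = 1.243e-16 s = 124.285 as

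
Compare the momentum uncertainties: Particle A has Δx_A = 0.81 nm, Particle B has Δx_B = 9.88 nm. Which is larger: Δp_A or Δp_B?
Particle A has the larger minimum momentum uncertainty, by a factor of 12.20.

For each particle, the minimum momentum uncertainty is Δp_min = ℏ/(2Δx):

Particle A: Δp_A = ℏ/(2×8.100e-10 m) = 6.510e-26 kg·m/s
Particle B: Δp_B = ℏ/(2×9.880e-09 m) = 5.337e-27 kg·m/s

Ratio: Δp_A/Δp_B = 12.20

Since Δp_min ∝ 1/Δx, the particle with smaller position uncertainty (A) has larger momentum uncertainty.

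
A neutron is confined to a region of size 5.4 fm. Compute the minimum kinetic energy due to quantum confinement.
177.651 keV

Using the uncertainty principle:

1. Position uncertainty: Δx ≈ 5.400e-15 m
2. Minimum momentum uncertainty: Δp = ℏ/(2Δx) = 9.765e-21 kg·m/s
3. Minimum kinetic energy:
   KE = (Δp)²/(2m) = (9.765e-21)²/(2 × 1.675e-27 kg)
   KE = 2.846e-14 J = 177.651 keV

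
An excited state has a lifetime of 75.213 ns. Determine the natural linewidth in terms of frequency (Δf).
1.058 MHz

Using the energy-time uncertainty principle and E = hf:
ΔEΔt ≥ ℏ/2
hΔf·Δt ≥ ℏ/2

The minimum frequency uncertainty is:
Δf = ℏ/(2hτ) = 1/(4πτ)
Δf = 1/(4π × 7.521e-08 s)
Δf = 1.058e+06 Hz = 1.058 MHz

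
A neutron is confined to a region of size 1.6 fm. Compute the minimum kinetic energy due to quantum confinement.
2.024 MeV

Using the uncertainty principle:

1. Position uncertainty: Δx ≈ 1.600e-15 m
2. Minimum momentum uncertainty: Δp = ℏ/(2Δx) = 3.296e-20 kg·m/s
3. Minimum kinetic energy:
   KE = (Δp)²/(2m) = (3.296e-20)²/(2 × 1.675e-27 kg)
   KE = 3.242e-13 J = 2.024 MeV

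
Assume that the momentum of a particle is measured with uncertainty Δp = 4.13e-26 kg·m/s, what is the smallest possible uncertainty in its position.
1.277 nm

Using the Heisenberg uncertainty principle:
ΔxΔp ≥ ℏ/2

The minimum uncertainty in position is:
Δx_min = ℏ/(2Δp)
Δx_min = (1.055e-34 J·s) / (2 × 4.130e-26 kg·m/s)
Δx_min = 1.277e-09 m = 1.277 nm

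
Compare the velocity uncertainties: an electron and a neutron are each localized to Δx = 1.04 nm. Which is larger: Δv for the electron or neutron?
The electron has the larger minimum velocity uncertainty, by a ratio of 1838.7.

For both particles, Δp_min = ℏ/(2Δx) = 5.070e-26 kg·m/s (same for both).

The velocity uncertainty is Δv = Δp/m:
- electron: Δv = 5.070e-26 / 9.109e-31 = 5.566e+04 m/s = 55.658 km/s
- neutron: Δv = 5.070e-26 / 1.675e-27 = 3.027e+01 m/s = 30.270 m/s

Ratio: 5.566e+04 / 3.027e+01 = 1838.7

The lighter particle has larger velocity uncertainty because Δv ∝ 1/m.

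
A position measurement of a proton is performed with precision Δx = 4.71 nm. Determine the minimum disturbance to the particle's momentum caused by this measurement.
1.120 × 10^-26 kg·m/s

The uncertainty principle implies that measuring position disturbs momentum:
ΔxΔp ≥ ℏ/2

When we measure position with precision Δx, we necessarily introduce a momentum uncertainty:
Δp ≥ ℏ/(2Δx)
Δp_min = (1.055e-34 J·s) / (2 × 4.710e-09 m)
Δp_min = 1.120e-26 kg·m/s

The more precisely we measure position, the greater the momentum disturbance.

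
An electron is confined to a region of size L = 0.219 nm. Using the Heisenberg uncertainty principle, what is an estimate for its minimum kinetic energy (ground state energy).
198.598 meV

Using the uncertainty principle to estimate ground state energy:

1. The position uncertainty is approximately the confinement size:
   Δx ≈ L = 2.190e-10 m

2. From ΔxΔp ≥ ℏ/2, the minimum momentum uncertainty is:
   Δp ≈ ℏ/(2L) = 2.408e-25 kg·m/s

3. The kinetic energy is approximately:
   KE ≈ (Δp)²/(2m) = (2.408e-25)²/(2 × 9.109e-31 kg)
   KE ≈ 3.182e-20 J = 198.598 meV

This is an order-of-magnitude estimate of the ground state energy.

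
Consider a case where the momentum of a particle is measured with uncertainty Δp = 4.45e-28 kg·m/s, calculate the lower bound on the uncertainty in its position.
118.491 nm

Using the Heisenberg uncertainty principle:
ΔxΔp ≥ ℏ/2

The minimum uncertainty in position is:
Δx_min = ℏ/(2Δp)
Δx_min = (1.055e-34 J·s) / (2 × 4.450e-28 kg·m/s)
Δx_min = 1.185e-07 m = 118.491 nm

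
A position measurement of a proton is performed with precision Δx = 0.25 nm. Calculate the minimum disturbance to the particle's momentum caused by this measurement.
2.109 × 10^-25 kg·m/s

The uncertainty principle implies that measuring position disturbs momentum:
ΔxΔp ≥ ℏ/2

When we measure position with precision Δx, we necessarily introduce a momentum uncertainty:
Δp ≥ ℏ/(2Δx)
Δp_min = (1.055e-34 J·s) / (2 × 2.500e-10 m)
Δp_min = 2.109e-25 kg·m/s

The more precisely we measure position, the greater the momentum disturbance.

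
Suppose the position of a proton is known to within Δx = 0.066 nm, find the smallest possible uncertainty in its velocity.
477.644 m/s

Using the Heisenberg uncertainty principle and Δp = mΔv:
ΔxΔp ≥ ℏ/2
Δx(mΔv) ≥ ℏ/2

The minimum uncertainty in velocity is:
Δv_min = ℏ/(2mΔx)
Δv_min = (1.055e-34 J·s) / (2 × 1.673e-27 kg × 6.600e-11 m)
Δv_min = 4.776e+02 m/s = 477.644 m/s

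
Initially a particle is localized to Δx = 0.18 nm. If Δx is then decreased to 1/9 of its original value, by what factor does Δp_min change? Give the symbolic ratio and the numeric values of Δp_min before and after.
Original Δp_min = 2.929 × 10^-25 kg·m/s; new Δp'_min = 2.636 × 10^-24 kg·m/s; ratio Δp'_min/Δp_min = 9.

From the uncertainty principle ΔxΔp ≥ ℏ/2, the minimum momentum uncertainty is Δp_min = ℏ/(2Δx).

Original (Δx = 0.18 nm = 1.800e-10 m):
Δp_min = (1.055e-34 J·s)/(2 × 1.800e-10 m) = 2.929e-25 kg·m/s

When Δx → (1/9)Δx:
Δp'_min = ℏ/(2 × (1/9)Δx) = 9 × ℏ/(2Δx) = 9 × Δp_min
Δp'_min = 9 × 2.929e-25 kg·m/s = 2.636e-24 kg·m/s

Since Δp_min ∝ 1/Δx, when Δx is decreased to 1/9 of its original value, Δp_min increases to 9 times its original value.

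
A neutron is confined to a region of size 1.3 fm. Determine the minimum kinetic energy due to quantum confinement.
3.065 MeV

Using the uncertainty principle:

1. Position uncertainty: Δx ≈ 1.300e-15 m
2. Minimum momentum uncertainty: Δp = ℏ/(2Δx) = 4.056e-20 kg·m/s
3. Minimum kinetic energy:
   KE = (Δp)²/(2m) = (4.056e-20)²/(2 × 1.675e-27 kg)
   KE = 4.911e-13 J = 3.065 MeV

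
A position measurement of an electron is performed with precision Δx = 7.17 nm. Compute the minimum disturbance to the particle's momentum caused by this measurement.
7.354 × 10^-27 kg·m/s

The uncertainty principle implies that measuring position disturbs momentum:
ΔxΔp ≥ ℏ/2

When we measure position with precision Δx, we necessarily introduce a momentum uncertainty:
Δp ≥ ℏ/(2Δx)
Δp_min = (1.055e-34 J·s) / (2 × 7.170e-09 m)
Δp_min = 7.354e-27 kg·m/s

The more precisely we measure position, the greater the momentum disturbance.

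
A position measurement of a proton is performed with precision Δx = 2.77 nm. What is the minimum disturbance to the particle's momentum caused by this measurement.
1.904 × 10^-26 kg·m/s

The uncertainty principle implies that measuring position disturbs momentum:
ΔxΔp ≥ ℏ/2

When we measure position with precision Δx, we necessarily introduce a momentum uncertainty:
Δp ≥ ℏ/(2Δx)
Δp_min = (1.055e-34 J·s) / (2 × 2.770e-09 m)
Δp_min = 1.904e-26 kg·m/s

The more precisely we measure position, the greater the momentum disturbance.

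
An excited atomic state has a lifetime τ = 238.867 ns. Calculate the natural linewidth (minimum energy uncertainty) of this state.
1.378 neV

Using the energy-time uncertainty principle:
ΔEΔt ≥ ℏ/2

The lifetime τ represents the time uncertainty Δt.
The natural linewidth (minimum energy uncertainty) is:

ΔE = ℏ/(2τ)
ΔE = (1.055e-34 J·s) / (2 × 2.389e-07 s)
ΔE = 2.207e-28 J = 1.378 neV

This natural linewidth limits the precision of spectroscopic measurements.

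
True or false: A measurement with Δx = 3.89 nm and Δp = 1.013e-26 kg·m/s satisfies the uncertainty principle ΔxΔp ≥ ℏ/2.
No, it violates the uncertainty principle (impossible measurement).

Calculate the product ΔxΔp:
ΔxΔp = (3.890e-09 m) × (1.013e-26 kg·m/s)
ΔxΔp = 3.941e-35 J·s

Compare to the minimum allowed value ℏ/2:
ℏ/2 = 5.273e-35 J·s

Since ΔxΔp = 3.941e-35 J·s < 5.273e-35 J·s = ℏ/2,
the measurement violates the uncertainty principle.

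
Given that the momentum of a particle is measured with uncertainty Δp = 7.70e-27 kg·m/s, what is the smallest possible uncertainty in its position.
6.848 nm

Using the Heisenberg uncertainty principle:
ΔxΔp ≥ ℏ/2

The minimum uncertainty in position is:
Δx_min = ℏ/(2Δp)
Δx_min = (1.055e-34 J·s) / (2 × 7.700e-27 kg·m/s)
Δx_min = 6.848e-09 m = 6.848 nm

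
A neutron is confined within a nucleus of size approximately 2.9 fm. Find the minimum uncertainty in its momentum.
1.818 × 10^-20 kg·m/s

Using the Heisenberg uncertainty principle:
ΔxΔp ≥ ℏ/2

With Δx ≈ L = 2.900e-15 m (the confinement size):
Δp_min = ℏ/(2Δx)
Δp_min = (1.055e-34 J·s) / (2 × 2.900e-15 m)
Δp_min = 1.818e-20 kg·m/s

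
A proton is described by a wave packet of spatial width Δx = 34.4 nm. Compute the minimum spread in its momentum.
1.533 × 10^-27 kg·m/s

For a wave packet, the spatial width Δx and momentum spread Δp are related by the uncertainty principle:
ΔxΔp ≥ ℏ/2

The minimum momentum spread is:
Δp_min = ℏ/(2Δx)
Δp_min = (1.055e-34 J·s) / (2 × 3.440e-08 m)
Δp_min = 1.533e-27 kg·m/s

A wave packet cannot have both a well-defined position and well-defined momentum.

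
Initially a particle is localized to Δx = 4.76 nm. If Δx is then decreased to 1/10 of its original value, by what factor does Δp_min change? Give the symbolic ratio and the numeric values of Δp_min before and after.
Original Δp_min = 1.108 × 10^-26 kg·m/s; new Δp'_min = 1.108 × 10^-25 kg·m/s; ratio Δp'_min/Δp_min = 10.

From the uncertainty principle ΔxΔp ≥ ℏ/2, the minimum momentum uncertainty is Δp_min = ℏ/(2Δx).

Original (Δx = 4.76 nm = 4.760e-09 m):
Δp_min = (1.055e-34 J·s)/(2 × 4.760e-09 m) = 1.108e-26 kg·m/s

When Δx → (1/10)Δx:
Δp'_min = ℏ/(2 × (1/10)Δx) = 10 × ℏ/(2Δx) = 10 × Δp_min
Δp'_min = 10 × 1.108e-26 kg·m/s = 1.108e-25 kg·m/s

Since Δp_min ∝ 1/Δx, when Δx is decreased to 1/10 of its original value, Δp_min increases to 10 times its original value.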